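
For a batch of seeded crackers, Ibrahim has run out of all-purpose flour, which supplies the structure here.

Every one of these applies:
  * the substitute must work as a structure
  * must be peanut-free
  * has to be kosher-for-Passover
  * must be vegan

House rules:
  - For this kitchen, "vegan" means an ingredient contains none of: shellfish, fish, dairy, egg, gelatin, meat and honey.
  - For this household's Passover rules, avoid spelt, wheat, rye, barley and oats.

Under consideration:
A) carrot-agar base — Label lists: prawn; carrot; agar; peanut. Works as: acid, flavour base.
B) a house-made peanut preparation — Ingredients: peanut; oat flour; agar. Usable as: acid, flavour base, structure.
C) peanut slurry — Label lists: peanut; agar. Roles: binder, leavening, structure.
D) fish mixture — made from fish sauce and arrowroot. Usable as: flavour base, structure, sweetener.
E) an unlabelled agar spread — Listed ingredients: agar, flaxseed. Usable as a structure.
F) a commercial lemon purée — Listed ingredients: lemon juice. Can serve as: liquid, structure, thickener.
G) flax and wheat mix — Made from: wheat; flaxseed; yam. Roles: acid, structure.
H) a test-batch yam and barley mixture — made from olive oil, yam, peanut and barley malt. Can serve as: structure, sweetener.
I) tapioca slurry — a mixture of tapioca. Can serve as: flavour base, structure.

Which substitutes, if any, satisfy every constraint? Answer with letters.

E, F, I

A: not usable as a structure; has prawn, so not vegan (and 1 more) — out
B: has oat flour, so not kosher-for-Passover; has peanut, so not peanut-free — reject
C: has peanut, so not peanut-free — no
D: has fish sauce, so not vegan — reject
E: only agar and flaxseed; none excluded — keep
F: works as a structure, no peanut, kosher-for-Passover — OK
G: has wheat, so not kosher-for-Passover — reject
H: has barley malt, so not kosher-for-Passover; has peanut, so not peanut-free — reject
I: all constraints satisfied — valid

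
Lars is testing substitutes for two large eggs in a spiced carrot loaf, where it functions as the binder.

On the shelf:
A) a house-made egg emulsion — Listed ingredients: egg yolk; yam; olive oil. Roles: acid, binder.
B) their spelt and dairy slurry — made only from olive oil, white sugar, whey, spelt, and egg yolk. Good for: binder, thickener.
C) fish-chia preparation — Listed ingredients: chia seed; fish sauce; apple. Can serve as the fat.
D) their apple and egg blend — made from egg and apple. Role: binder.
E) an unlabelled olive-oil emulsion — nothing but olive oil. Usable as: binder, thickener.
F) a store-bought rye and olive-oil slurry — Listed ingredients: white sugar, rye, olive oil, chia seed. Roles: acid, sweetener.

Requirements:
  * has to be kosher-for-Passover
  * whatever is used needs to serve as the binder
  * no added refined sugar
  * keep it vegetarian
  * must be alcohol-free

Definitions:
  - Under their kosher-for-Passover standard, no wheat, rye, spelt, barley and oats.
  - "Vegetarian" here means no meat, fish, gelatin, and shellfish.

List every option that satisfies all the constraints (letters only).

A, D, E

A: only egg yolk, yam and olive oil; none excluded — valid
B: has spelt, so not kosher-for-Passover; has white sugar, so not no-added-sugar — reject
C: not usable as a binder; has fish sauce, so not vegetarian — out
D: only egg and apple; none excluded — keep
E: works as a binder, vegetarian, no refined sugar — valid
F: not usable as a binder; has rye, so not kosher-for-Passover (and 1 more) — out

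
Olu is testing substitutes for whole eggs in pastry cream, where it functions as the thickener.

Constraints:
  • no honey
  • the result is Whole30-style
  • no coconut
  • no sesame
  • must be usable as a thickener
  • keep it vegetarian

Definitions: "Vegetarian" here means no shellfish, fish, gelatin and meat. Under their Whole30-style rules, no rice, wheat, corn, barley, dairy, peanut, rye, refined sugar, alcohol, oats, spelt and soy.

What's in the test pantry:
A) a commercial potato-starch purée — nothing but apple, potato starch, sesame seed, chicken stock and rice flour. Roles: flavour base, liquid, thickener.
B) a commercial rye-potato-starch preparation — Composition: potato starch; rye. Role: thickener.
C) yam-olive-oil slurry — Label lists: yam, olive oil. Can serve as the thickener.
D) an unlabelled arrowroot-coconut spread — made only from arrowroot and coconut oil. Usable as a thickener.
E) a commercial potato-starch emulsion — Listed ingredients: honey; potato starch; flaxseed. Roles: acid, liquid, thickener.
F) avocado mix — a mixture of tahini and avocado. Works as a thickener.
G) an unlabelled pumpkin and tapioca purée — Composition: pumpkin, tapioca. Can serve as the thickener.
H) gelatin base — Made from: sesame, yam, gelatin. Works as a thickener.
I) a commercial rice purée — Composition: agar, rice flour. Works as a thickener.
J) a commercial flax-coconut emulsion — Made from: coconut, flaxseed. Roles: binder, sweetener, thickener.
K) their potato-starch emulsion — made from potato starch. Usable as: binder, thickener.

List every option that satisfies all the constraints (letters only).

C, G, K

A: has chicken stock, so not vegetarian; has rice flour, so not Whole30-style (and 1 more) — out
B: has rye, so not Whole30-style — no
C: no coconut, no sesame — valid
D: has coconut oil, so not coconut-free — no
E: has honey, so not honey-free — no
F: has tahini, so not sesame-free — out
G: only tapioca and pumpkin; none excluded — valid
H: has gelatin, so not vegetarian; has sesame, so not sesame-free — reject
I: has rice flour, so not Whole30-style — out
J: has coconut, so not coconut-free — no
K: only potato starch; none excluded — keep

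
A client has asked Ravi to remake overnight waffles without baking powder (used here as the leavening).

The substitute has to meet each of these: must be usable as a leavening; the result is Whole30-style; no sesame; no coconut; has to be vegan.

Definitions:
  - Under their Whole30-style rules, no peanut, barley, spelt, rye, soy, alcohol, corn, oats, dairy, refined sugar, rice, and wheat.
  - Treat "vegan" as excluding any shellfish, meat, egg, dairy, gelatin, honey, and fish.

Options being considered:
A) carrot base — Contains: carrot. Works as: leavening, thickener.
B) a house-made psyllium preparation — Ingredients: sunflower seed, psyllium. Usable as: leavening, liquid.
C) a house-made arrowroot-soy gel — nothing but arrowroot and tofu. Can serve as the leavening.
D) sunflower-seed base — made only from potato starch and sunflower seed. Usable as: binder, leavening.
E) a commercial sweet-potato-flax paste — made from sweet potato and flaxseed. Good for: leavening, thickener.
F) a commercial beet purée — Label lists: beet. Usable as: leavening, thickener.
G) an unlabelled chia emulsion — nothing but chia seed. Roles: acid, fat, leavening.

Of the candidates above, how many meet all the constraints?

6

A: all constraints satisfied — valid
B: only psyllium and sunflower seed; none excluded — OK
C: has tofu, so not Whole30-style — out
D: vegan, Whole30-style — OK
E: vegan, Whole30-style — valid
F: nothing on the exclusion list — valid
G: Whole30-style, vegan — OK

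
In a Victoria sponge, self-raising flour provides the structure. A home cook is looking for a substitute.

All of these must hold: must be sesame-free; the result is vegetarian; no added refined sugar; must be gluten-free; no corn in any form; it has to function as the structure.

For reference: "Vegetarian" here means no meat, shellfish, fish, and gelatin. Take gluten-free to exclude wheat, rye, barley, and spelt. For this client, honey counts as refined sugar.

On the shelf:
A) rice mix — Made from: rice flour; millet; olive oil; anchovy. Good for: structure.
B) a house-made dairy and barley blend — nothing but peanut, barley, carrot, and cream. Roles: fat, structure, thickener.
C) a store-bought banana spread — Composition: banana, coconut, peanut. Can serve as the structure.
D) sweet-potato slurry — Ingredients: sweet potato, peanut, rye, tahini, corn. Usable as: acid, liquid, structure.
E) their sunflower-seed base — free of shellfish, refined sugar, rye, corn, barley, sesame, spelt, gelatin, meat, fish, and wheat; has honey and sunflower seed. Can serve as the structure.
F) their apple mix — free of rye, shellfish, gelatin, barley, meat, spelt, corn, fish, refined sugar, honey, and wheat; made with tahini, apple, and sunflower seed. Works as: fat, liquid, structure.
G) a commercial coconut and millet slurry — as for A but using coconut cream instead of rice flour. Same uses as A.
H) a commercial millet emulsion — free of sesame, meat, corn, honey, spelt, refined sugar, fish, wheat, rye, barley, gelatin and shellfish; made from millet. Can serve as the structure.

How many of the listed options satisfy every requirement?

A: has anchovy, so not vegetarian — out
B: has barley, so not gluten-free — no
C: every rule checks out — valid
D: has rye, so not gluten-free; has corn, so not corn-free (and 1 more) — out
E: has honey, so not no-added-sugar — no
F: has tahini, so not sesame-free — reject
G: has anchovy, so not vegetarian — reject
H: every rule checks out — valid

2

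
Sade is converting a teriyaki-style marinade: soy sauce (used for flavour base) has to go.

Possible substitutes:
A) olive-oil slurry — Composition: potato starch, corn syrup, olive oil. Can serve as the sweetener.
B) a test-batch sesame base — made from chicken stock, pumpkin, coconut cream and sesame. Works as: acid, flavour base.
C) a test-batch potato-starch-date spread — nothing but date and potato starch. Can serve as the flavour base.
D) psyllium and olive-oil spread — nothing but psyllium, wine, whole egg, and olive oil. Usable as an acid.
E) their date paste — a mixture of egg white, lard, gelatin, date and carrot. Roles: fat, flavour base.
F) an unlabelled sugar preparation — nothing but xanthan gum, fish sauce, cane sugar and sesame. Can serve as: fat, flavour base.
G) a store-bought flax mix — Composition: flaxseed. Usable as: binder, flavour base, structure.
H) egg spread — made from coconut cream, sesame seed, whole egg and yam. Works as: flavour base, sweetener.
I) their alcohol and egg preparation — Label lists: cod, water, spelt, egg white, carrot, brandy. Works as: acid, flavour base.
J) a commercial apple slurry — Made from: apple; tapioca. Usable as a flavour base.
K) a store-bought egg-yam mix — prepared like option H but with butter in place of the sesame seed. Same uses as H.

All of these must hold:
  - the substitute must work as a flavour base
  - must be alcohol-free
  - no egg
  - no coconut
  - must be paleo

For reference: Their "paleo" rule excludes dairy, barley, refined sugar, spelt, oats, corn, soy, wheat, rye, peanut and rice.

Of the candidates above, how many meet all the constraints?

3

A: not usable as a flavour base; has corn syrup, so not paleo — reject
B: has coconut cream, so not coconut-free — reject
C: no alcohol, no coconut — keep
D: not usable as a flavour base; has wine, so not alcohol-free (and 1 more) — no
E: has egg white, so not egg-free — out
F: has cane sugar, so not paleo — no
G: works as a flavour base, no egg, paleo — valid
H: has coconut cream, so not coconut-free; has whole egg, so not egg-free — no
I: has spelt, so not paleo; has brandy, so not alcohol-free (and 1 more) — reject
J: no egg, paleo — OK
K: has butter, so not paleo; has coconut cream, so not coconut-free (and 1 more) — reject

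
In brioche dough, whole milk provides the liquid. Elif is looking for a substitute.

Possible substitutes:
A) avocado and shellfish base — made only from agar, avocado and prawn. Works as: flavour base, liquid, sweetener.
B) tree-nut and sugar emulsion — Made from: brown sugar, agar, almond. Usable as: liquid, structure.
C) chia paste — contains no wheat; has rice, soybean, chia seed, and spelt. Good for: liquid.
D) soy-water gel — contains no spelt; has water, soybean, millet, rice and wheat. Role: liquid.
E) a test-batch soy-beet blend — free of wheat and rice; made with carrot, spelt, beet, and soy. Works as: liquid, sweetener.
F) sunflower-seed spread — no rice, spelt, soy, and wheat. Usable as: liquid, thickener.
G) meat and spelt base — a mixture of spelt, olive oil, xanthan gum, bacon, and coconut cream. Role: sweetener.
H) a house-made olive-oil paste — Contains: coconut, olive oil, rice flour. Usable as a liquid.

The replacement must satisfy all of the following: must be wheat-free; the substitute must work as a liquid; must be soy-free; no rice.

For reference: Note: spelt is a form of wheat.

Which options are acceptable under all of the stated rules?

A: works as a liquid, wheat-free, no rice — valid
B: only brown sugar, almond and agar; none excluded — OK
C: has spelt, so not wheat-free; has rice, so not rice-free (and 1 more) — no
D: has wheat, so not wheat-free; has rice, so not rice-free (and 1 more) — reject
E: has spelt, so not wheat-free; has soy, so not soy-free — reject
F: works as a liquid, wheat-free, no soy — OK
G: not usable as a liquid; has spelt, so not wheat-free — out
H: has rice flour, so not rice-free — reject

A, B, F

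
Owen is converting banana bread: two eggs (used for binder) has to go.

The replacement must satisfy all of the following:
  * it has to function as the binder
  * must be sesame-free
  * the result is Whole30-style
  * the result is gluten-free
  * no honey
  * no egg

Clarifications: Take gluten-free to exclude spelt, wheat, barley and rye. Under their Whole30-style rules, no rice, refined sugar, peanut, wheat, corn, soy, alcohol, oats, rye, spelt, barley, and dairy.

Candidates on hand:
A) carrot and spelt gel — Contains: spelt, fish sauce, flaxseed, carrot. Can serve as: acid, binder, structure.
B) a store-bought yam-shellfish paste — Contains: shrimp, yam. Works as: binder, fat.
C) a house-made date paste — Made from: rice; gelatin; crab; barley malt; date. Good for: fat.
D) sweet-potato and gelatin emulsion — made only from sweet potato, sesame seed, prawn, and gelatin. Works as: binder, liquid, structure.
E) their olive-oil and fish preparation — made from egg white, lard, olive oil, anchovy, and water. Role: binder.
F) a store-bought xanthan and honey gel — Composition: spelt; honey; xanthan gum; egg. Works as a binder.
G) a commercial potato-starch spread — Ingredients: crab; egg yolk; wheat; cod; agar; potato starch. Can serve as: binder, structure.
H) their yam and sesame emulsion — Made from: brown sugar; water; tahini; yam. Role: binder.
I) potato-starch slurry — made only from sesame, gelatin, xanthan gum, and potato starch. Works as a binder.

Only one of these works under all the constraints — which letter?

A: has spelt, so not gluten-free; has spelt, so not Whole30-style — no
B: only shrimp and yam; none excluded — OK
C: not usable as a binder; has barley malt, so not gluten-free (and 1 more) — out
D: has sesame seed, so not sesame-free — out
E: has egg white, so not egg-free — reject
F: has spelt, so not gluten-free; has spelt, so not Whole30-style (and 2 more) — reject
G: has wheat, so not gluten-free; has wheat, so not Whole30-style (and 1 more) — out
H: has brown sugar, so not Whole30-style; has tahini, so not sesame-free — reject
I: has sesame, so not sesame-free — no

B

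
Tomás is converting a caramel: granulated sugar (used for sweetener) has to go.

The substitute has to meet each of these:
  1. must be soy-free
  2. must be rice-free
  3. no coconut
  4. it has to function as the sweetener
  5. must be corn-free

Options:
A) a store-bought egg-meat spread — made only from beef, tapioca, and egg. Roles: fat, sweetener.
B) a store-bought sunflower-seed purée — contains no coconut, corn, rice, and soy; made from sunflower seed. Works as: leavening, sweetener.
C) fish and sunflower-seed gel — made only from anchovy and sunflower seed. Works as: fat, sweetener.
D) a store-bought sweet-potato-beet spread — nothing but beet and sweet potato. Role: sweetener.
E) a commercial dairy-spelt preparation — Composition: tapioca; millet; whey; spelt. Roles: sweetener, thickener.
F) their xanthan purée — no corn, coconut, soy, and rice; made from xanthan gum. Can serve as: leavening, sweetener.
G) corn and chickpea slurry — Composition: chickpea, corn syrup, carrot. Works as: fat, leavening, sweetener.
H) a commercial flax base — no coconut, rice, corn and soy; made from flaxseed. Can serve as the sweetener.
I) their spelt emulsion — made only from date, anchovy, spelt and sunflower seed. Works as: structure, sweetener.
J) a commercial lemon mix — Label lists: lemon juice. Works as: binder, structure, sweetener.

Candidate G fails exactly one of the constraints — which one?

corn-free

usable as a sweetener: satisfied
corn-free: has corn syrup — fails
soy-free: satisfied
rice-free: satisfied
coconut-free: satisfied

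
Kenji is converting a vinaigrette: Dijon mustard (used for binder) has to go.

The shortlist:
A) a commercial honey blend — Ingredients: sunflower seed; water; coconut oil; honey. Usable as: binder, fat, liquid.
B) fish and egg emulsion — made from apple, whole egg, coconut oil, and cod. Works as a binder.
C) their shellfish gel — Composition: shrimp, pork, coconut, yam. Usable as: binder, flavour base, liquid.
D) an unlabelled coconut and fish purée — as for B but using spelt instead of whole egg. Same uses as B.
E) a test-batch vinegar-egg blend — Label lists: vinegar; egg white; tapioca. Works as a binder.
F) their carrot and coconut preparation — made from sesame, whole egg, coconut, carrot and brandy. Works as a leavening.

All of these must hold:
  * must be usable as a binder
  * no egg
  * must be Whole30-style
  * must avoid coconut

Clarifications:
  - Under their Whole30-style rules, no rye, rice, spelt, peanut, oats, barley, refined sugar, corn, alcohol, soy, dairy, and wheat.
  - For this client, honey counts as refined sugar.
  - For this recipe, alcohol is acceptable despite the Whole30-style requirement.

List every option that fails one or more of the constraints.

A, B, C, D, E, F

A: has honey, so not Whole30-style; has coconut oil, so not coconut-free — no
B: has whole egg, so not egg-free; has coconut oil, so not coconut-free — reject
C: has coconut, so not coconut-free — no
D: has spelt, so not Whole30-style; has coconut oil, so not coconut-free — reject
E: has egg white, so not egg-free — reject
F: not usable as a binder; has whole egg, so not egg-free (and 1 more) — no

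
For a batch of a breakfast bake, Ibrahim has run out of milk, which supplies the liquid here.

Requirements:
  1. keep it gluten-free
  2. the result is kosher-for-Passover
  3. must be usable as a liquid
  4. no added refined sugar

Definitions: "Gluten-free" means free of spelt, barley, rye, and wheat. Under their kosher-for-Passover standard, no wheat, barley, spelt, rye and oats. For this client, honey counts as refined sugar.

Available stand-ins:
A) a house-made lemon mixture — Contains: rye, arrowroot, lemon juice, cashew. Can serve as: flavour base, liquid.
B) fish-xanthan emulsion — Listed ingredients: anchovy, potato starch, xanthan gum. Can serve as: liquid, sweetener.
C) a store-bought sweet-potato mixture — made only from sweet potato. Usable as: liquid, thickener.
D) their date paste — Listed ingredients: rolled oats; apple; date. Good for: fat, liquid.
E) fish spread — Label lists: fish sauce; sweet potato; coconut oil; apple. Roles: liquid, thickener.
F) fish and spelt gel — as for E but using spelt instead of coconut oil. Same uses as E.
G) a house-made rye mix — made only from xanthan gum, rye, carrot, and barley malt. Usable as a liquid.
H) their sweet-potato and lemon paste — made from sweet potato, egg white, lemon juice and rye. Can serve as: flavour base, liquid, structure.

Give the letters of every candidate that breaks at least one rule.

A: has rye, so not gluten-free; has rye, so not kosher-for-Passover — no
B: kosher-for-Passover, gluten-free — keep
C: only sweet potato; none excluded — valid
D: has rolled oats, so not kosher-for-Passover — no
E: every rule checks out — valid
F: has spelt, so not gluten-free; has spelt, so not kosher-for-Passover — out
G: has barley malt, so not gluten-free; has barley malt, so not kosher-for-Passover — reject
H: has rye, so not gluten-free; has rye, so not kosher-for-Passover — out

A, D, F, G, H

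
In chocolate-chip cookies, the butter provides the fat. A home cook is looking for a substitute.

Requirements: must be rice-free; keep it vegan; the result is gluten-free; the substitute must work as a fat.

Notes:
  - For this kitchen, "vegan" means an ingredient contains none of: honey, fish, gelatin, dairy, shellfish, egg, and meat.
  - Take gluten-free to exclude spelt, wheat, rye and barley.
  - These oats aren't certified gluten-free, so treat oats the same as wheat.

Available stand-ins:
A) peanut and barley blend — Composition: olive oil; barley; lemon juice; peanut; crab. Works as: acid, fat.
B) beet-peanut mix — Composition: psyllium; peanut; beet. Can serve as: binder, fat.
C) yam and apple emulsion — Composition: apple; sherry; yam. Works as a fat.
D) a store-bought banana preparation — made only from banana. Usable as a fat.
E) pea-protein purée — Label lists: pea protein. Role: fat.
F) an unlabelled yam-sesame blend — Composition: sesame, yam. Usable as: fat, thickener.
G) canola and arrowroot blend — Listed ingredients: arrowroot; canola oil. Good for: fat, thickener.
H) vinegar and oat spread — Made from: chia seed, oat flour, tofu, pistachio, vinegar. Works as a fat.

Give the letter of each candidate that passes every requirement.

B, C, D, E, F, G

A: has crab, so not vegan; has barley, so not gluten-free — out
B: nothing on the exclusion list — OK
C: only sherry, apple and yam; none excluded — OK
D: only banana; none excluded — keep
E: nothing on the exclusion list — OK
F: only sesame and yam; none excluded — keep
G: only arrowroot and canola oil; none excluded — keep
H: has oat flour, so not gluten-free — reject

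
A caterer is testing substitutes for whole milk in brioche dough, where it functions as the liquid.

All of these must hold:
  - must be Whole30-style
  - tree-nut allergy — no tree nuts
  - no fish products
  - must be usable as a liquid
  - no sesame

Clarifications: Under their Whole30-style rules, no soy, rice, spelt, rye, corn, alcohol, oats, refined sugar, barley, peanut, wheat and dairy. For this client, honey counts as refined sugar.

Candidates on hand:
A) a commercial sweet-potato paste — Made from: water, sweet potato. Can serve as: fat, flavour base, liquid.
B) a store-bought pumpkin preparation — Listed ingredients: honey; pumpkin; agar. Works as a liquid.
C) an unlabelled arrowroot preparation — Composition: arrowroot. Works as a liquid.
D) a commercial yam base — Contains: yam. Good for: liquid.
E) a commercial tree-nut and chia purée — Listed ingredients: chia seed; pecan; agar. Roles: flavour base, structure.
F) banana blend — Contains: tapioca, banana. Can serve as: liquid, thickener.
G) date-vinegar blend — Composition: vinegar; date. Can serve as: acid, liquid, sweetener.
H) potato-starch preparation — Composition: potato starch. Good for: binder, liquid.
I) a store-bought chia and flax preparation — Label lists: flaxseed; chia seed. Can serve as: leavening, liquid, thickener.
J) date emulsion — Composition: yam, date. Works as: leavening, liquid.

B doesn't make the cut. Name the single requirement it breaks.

Whole30-style

usable as a liquid: satisfied
Whole30-style: has honey — fails
tree-nut-free: satisfied
sesame-free: satisfied
fish-free: satisfied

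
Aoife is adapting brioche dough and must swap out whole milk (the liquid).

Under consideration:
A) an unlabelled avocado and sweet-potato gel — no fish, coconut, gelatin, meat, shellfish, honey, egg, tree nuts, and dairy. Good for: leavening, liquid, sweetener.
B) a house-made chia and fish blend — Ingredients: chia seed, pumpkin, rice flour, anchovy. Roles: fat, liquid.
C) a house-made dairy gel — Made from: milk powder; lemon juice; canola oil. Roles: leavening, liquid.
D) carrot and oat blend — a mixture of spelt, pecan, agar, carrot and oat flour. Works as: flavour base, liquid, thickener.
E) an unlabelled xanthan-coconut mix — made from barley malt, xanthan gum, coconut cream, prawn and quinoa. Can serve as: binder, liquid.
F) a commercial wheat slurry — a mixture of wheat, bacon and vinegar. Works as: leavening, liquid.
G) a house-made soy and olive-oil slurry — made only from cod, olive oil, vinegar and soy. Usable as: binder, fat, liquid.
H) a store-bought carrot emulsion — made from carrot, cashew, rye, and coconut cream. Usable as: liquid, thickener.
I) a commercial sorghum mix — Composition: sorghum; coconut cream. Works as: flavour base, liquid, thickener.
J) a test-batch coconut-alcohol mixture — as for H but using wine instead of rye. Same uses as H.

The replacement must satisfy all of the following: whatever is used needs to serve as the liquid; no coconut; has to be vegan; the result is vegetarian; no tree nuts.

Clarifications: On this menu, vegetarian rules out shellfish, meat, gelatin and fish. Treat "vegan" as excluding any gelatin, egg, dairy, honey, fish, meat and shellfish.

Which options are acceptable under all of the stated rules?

A: all constraints satisfied — OK
B: has anchovy, so not vegetarian; has anchovy, so not vegan — reject
C: has milk powder, so not vegan — no
D: has pecan, so not tree-nut-free — reject
E: has prawn, so not vegetarian; has prawn, so not vegan (and 1 more) — reject
F: has bacon, so not vegetarian; has bacon, so not vegan — out
G: has cod, so not vegetarian; has cod, so not vegan — reject
H: has cashew, so not tree-nut-free; has coconut cream, so not coconut-free — out
I: has coconut cream, so not coconut-free — out
J: has cashew, so not tree-nut-free; has coconut cream, so not coconut-free — out

A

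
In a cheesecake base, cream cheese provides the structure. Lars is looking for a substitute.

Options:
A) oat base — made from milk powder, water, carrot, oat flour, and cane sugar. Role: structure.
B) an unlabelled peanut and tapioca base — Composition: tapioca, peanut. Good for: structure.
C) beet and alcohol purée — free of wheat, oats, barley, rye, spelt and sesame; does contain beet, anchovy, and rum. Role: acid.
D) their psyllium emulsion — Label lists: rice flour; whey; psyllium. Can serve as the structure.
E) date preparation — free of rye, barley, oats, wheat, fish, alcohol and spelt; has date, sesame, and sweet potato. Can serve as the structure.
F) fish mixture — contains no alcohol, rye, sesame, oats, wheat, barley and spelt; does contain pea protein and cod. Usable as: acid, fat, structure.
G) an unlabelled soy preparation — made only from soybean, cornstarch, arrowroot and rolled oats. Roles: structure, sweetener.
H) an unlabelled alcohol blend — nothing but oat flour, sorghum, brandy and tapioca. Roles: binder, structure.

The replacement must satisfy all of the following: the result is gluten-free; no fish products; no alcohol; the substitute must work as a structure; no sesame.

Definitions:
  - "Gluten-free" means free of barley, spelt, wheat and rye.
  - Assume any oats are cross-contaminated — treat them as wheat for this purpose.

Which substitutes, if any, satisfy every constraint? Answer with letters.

B, D

A: has oat flour, so not gluten-free — out
B: only peanut and tapioca; none excluded — keep
C: not usable as a structure; has rum, so not alcohol-free (and 1 more) — reject
D: only whey, rice flour and psyllium; none excluded — keep
E: has sesame, so not sesame-free — out
F: has cod, so not fish-free — no
G: has rolled oats, so not gluten-free — reject
H: has oat flour, so not gluten-free; has brandy, so not alcohol-free — reject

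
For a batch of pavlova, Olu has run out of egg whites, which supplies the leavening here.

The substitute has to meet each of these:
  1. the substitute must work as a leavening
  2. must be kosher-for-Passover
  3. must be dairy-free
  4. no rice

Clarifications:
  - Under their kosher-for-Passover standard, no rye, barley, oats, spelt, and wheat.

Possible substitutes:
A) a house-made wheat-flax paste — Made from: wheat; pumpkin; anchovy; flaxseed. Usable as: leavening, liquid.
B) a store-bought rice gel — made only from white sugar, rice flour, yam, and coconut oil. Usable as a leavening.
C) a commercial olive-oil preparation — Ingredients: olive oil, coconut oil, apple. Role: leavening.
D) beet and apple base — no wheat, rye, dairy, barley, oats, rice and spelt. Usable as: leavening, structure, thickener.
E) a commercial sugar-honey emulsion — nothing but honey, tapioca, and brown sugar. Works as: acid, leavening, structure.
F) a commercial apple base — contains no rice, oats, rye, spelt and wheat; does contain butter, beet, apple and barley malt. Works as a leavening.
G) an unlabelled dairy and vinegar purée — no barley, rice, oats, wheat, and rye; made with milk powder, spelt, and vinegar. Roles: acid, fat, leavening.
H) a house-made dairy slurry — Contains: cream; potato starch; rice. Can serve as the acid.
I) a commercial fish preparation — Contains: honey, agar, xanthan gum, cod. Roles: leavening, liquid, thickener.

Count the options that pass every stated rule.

A: has wheat, so not kosher-for-Passover — out
B: has rice flour, so not rice-free — no
C: no rice, no dairy — valid
D: nothing on the exclusion list — keep
E: nothing on the exclusion list — keep
F: has barley malt, so not kosher-for-Passover; has butter, so not dairy-free — reject
G: has spelt, so not kosher-for-Passover; has milk powder, so not dairy-free — reject
H: not usable as a leavening; has rice, so not rice-free (and 1 more) — out
I: cod and honey etc. — none of it excluded — valid

4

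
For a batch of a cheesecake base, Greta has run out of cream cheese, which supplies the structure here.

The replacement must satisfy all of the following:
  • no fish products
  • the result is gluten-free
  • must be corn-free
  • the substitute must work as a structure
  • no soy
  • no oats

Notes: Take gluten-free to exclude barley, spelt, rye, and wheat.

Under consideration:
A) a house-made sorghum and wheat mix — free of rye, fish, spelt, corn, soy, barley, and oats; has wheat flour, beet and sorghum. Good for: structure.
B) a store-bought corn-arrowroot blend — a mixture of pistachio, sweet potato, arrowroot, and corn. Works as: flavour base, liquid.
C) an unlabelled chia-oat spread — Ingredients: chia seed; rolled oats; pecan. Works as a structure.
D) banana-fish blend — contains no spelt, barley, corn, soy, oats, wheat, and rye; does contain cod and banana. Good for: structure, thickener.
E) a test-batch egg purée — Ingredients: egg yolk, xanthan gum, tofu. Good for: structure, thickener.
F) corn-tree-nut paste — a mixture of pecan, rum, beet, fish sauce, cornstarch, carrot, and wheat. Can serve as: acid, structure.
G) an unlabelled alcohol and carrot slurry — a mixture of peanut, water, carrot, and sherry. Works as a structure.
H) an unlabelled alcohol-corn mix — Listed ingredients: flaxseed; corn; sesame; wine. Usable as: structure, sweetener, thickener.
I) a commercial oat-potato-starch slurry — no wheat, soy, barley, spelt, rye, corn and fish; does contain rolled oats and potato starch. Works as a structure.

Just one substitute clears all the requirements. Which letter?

G

A: has wheat flour, so not gluten-free — out
B: not usable as a structure; has corn, so not corn-free — out
C: has rolled oats, so not oat-free — out
D: has cod, so not fish-free — out
E: has tofu, so not soy-free — reject
F: has wheat, so not gluten-free; has cornstarch, so not corn-free (and 1 more) — out
G: sherry and peanut etc. — none of it excluded — valid
H: has corn, so not corn-free — no
I: has rolled oats, so not oat-free — no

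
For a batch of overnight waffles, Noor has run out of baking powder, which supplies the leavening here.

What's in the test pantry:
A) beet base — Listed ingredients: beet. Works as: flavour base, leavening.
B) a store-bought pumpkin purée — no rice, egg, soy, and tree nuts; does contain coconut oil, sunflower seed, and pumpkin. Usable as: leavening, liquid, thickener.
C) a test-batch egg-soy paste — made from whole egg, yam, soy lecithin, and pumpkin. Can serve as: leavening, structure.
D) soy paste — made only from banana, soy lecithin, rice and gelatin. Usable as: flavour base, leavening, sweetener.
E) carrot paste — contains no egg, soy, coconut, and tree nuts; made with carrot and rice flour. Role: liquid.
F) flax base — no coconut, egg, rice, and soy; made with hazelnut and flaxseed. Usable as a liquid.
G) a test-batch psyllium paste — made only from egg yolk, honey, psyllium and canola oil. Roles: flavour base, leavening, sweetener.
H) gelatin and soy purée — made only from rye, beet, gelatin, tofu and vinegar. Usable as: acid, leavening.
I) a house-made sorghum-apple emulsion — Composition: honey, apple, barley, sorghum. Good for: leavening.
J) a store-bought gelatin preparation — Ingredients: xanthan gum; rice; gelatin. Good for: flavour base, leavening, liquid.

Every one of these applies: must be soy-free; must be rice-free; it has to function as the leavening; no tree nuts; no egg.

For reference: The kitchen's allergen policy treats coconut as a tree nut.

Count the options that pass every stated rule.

2

A: only beet; none excluded — OK
B: has coconut oil, so not tree-nut-free — out
C: has whole egg, so not egg-free; has soy lecithin, so not soy-free — no
D: has soy lecithin, so not soy-free; has rice, so not rice-free — out
E: not usable as a leavening; has rice flour, so not rice-free — no
F: not usable as a leavening; has hazelnut, so not tree-nut-free — reject
G: has egg yolk, so not egg-free — out
H: has tofu, so not soy-free — reject
I: barley and honey etc. — none of it excluded — keep
J: has rice, so not rice-free — reject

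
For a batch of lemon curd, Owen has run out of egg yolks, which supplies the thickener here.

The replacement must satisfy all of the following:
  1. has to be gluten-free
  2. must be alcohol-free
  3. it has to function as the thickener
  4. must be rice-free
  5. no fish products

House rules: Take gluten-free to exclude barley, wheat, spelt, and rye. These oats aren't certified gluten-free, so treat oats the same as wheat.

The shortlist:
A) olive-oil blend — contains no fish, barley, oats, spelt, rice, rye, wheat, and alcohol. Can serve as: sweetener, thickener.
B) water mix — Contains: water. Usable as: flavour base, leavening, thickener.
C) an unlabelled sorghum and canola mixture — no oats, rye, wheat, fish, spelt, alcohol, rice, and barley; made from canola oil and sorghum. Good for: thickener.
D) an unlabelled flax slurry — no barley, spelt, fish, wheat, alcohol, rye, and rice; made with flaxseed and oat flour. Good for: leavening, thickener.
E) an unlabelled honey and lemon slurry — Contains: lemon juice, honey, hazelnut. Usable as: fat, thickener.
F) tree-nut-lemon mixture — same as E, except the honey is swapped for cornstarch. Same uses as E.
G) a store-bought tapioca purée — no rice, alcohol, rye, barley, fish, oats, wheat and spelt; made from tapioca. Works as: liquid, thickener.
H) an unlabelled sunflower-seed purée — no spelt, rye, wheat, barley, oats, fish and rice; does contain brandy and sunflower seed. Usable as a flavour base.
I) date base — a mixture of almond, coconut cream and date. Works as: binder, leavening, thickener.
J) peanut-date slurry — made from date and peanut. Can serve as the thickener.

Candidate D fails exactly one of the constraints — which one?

usable as a thickener: satisfied
gluten-free: has oat flour — fails
alcohol-free: satisfied
fish-free: satisfied
rice-free: satisfied

gluten-free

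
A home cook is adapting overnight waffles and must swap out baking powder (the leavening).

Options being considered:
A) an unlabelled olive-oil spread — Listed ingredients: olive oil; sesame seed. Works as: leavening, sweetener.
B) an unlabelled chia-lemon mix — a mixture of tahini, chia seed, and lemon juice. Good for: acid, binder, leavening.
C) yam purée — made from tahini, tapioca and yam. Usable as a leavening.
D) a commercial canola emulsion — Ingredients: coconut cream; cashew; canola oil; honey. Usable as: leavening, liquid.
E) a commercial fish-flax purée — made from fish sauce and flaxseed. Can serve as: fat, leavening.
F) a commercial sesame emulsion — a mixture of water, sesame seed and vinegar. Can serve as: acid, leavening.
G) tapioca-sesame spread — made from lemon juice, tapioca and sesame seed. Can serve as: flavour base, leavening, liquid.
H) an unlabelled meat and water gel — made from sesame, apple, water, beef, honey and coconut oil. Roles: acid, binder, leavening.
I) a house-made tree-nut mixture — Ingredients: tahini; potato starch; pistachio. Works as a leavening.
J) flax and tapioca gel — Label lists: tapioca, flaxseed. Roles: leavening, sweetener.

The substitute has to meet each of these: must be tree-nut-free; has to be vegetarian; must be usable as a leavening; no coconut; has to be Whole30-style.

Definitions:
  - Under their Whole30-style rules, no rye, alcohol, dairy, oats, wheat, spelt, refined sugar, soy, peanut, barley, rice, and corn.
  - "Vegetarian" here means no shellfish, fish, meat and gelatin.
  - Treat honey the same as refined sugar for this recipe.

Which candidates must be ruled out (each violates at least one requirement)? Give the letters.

D, E, H, I

A: no coconut, vegetarian — OK
B: works as a leavening, no coconut, Whole30-style — valid
C: only tahini, yam, and tapioca; none excluded — OK
D: has honey, so not Whole30-style; has coconut cream, so not coconut-free (and 1 more) — reject
E: has fish sauce, so not vegetarian — reject
F: only sesame seed, vinegar and water; none excluded — OK
G: only sesame seed, tapioca and lemon juice; none excluded — keep
H: has honey, so not Whole30-style; has beef, so not vegetarian (and 1 more) — reject
I: has pistachio, so not tree-nut-free — no
J: works as a leavening, vegetarian, Whole30-style — OK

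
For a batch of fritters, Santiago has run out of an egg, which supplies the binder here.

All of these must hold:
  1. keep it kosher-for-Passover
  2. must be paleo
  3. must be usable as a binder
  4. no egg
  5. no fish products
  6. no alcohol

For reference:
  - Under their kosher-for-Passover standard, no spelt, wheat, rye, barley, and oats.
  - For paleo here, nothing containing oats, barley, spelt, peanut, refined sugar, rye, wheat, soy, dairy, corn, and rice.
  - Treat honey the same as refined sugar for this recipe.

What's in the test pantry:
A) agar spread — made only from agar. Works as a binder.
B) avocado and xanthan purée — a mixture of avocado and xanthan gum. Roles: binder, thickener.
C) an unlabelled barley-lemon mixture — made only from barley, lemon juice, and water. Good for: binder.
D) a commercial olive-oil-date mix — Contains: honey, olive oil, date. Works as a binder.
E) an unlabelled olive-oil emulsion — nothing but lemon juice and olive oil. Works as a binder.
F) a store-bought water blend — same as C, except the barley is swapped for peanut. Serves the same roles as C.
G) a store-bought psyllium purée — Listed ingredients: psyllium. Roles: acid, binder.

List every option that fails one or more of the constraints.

A: all constraints satisfied — valid
B: nothing on the exclusion list — OK
C: has barley, so not kosher-for-Passover; has barley, so not paleo — no
D: has honey, so not paleo — no
E: only lemon juice and olive oil; none excluded — keep
F: has peanut, so not paleo — out
G: nothing on the exclusion list — keep

C, D, F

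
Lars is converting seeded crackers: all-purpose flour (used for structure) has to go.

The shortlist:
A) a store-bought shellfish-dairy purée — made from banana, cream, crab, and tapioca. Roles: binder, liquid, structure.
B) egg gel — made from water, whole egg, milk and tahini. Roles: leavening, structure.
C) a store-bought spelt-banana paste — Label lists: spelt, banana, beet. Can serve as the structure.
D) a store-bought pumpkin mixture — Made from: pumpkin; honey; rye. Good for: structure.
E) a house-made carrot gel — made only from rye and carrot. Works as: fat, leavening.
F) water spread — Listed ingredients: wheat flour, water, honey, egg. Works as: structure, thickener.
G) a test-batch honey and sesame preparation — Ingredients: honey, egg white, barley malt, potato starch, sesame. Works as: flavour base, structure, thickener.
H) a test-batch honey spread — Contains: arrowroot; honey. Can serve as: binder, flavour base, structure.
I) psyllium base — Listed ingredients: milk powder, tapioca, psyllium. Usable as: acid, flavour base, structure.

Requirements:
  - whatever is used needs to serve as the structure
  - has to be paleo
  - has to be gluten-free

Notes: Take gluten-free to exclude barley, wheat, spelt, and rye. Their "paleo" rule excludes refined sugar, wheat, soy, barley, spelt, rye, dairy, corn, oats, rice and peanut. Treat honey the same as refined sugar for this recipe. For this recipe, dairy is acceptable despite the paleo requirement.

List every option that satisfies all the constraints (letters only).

A, B, I

A: dairy is permitted under the paleo carve-out; nothing else excluded — OK
B: dairy is permitted under the paleo carve-out; nothing else excluded — keep
C: has spelt, so not gluten-free; has spelt, so not paleo — no
D: has rye, so not gluten-free; has honey, so not paleo — no
E: not usable as a structure; has rye, so not gluten-free (and 1 more) — out
F: has wheat flour, so not gluten-free; has honey, so not paleo — reject
G: has barley malt, so not gluten-free; has barley malt, so not paleo — no
H: has honey, so not paleo — out
I: dairy is permitted under the paleo carve-out; nothing else excluded — OK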